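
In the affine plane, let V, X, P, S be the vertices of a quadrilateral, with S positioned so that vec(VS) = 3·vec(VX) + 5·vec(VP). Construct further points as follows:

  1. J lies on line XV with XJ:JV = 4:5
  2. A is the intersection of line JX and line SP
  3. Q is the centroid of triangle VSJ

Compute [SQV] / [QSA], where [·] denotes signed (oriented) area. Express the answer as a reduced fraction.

Work in coordinates with V = (0, 0), X = (1, 0), P = (0, 1), S = (3, 5).
1. J lies on line XV with XJ:JV = 4:5 ⇒ J = (5/9, 0)
2. A is the intersection of line JX and line SP ⇒ A = (-3/4, 0)
3. Q is the centroid of triangle VSJ ⇒ Q = (32/27, 5/3)
2·[SQV] = -25/27, 2·[QSA] = 185/54
[SQV]:[QSA] = -25/27:185/54 = -10/37

[SQV]:[QSA] = -10/37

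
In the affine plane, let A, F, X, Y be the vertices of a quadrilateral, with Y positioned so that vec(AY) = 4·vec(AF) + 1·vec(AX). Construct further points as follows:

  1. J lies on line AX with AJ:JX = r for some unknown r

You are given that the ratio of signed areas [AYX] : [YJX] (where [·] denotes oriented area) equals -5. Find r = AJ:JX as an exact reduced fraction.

r = 4

Set A = (0, 0), F = (1, 0), X = (0, 1), Y = (4, 1); any affine frame gives the same invariant.
1. With AJ:JX = r, write λ = r/(r+1) so J = A + λ·(X−A); J is affine-linear in λ
Every point depending on J is an affine combination of J and λ-independent points, so each such coordinate is linear in λ; the λ² term in each signed area is a multiple of (X−A)×(X−A) = 0, so 2·[AYX] and 2·[YJX] are each linear in λ. Evaluating at λ=0 and λ=1:
  2·[AYX] = 4,   2·[YJX] = 4·λ − 4
So [AYX]:[YJX] = (4) / (4·λ − 4). Setting this equal to -5:
  4 = -5·(4·λ − 4)  ⇒  λ = 4/5
Then r = λ/(1−λ) = (4/5)/(1/5) = 4. Check: with r = 4, J = (0, 4/5) and [AYX]:[YJX] = -5 as required.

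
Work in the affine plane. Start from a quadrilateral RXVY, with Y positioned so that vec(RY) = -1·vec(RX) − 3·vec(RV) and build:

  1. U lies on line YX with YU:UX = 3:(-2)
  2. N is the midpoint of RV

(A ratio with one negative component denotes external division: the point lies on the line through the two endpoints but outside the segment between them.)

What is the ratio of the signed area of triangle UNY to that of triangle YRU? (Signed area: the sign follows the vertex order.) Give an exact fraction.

Assign R = (0, 0), X = (1, 0), V = (0, 1), Y = (-1, -3) — the answer is frame-independent, so this choice is without loss of generality.
1. U lies on line YX with YU:UX = 3:(-2) ⇒ U = (5, 6)
2. N is the midpoint of RV ⇒ N = (0, 1/2)
2·[UNY] = 12, 2·[YRU] = -9
[UNY]:[YRU] = 12:-9 = -4/3

[UNY]:[YRU] = -4/3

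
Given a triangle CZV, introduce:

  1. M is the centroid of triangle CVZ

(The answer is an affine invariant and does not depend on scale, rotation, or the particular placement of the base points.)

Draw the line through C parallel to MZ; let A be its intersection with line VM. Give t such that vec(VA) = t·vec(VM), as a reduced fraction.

t = 2

Choose coordinates C = (0, 0), Z = (1, 0), V = (0, 1).
1. M is the centroid of triangle CVZ ⇒ M = (1/3, 1/3)
through C parallel to MZ: direction (2/3, -1/3); meets VM at A = (2/3, -1/3)
A = V + t·(M−V) with t = 2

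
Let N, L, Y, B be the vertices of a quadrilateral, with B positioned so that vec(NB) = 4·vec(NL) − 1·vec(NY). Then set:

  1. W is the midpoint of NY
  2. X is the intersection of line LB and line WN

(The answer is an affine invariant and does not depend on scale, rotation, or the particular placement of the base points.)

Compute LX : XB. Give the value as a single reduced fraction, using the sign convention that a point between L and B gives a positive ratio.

LX:XB = -1/4

Work in coordinates with N = (0, 0), L = (1, 0), Y = (0, 1), B = (4, -1).
1. W is the midpoint of NY ⇒ W = (0, 1/2)
2. X is the intersection of line LB and line WN ⇒ X = (0, 1/3)
X = L + t·(B−L) with t = -1/3, so LX:XB = t:(1−t) = -1/3:4/3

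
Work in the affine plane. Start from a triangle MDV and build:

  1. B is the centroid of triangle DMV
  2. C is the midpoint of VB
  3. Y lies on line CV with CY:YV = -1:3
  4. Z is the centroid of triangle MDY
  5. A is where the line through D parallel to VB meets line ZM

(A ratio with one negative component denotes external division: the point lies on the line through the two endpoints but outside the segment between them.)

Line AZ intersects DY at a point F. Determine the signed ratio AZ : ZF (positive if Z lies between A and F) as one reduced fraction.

AZ:ZF = -2

Assign M = (0, 0), D = (1, 0), V = (0, 1) — the answer is frame-independent, so this choice is without loss of generality.
1. B is the centroid of triangle DMV ⇒ B = (1/3, 1/3)
2. C is the midpoint of VB ⇒ C = (1/6, 2/3)
3. Y lies on line CV with CY:YV = -1:3 ⇒ Y = (1/4, 1/2)
4. Z is the centroid of triangle MDY ⇒ Z = (5/12, 1/6)
5. A is where the line through D parallel to VB meets line ZM ⇒ A = (5/6, 1/3)
line AZ meets DY at F = (5/8, 1/4)
Z = A + t·(F−A) with t = 2, so AZ:ZF = 2:-1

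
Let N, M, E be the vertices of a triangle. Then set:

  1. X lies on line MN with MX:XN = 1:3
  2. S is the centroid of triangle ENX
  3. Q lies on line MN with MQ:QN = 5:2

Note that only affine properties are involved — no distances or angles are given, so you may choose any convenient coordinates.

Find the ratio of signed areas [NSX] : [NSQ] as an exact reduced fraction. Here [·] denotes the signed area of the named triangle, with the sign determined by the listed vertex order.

Work in coordinates with N = (0, 0), M = (1, 0), E = (0, 1).
1. X lies on line MN with MX:XN = 1:3 ⇒ X = (3/4, 0)
2. S is the centroid of triangle ENX ⇒ S = (1/4, 1/3)
3. Q lies on line MN with MQ:QN = 5:2 ⇒ Q = (2/7, 0)
2·[NSX] = -1/4, 2·[NSQ] = -2/21
[NSX]:[NSQ] = -1/4:-2/21 = 21/8

[NSX]:[NSQ] = 21/8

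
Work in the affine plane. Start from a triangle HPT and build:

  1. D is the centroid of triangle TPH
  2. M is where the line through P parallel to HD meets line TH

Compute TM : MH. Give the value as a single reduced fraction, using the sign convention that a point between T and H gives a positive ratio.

Set H = (0, 0), P = (1, 0), T = (0, 1); any affine frame gives the same invariant.
1. D is the centroid of triangle TPH ⇒ D = (1/3, 1/3)
2. M is where the line through P parallel to HD meets line TH ⇒ M = (0, -1)
M = T + t·(H−T) with t = 2, so TM:MH = t:(1−t) = 2:-1

TM:MH = -2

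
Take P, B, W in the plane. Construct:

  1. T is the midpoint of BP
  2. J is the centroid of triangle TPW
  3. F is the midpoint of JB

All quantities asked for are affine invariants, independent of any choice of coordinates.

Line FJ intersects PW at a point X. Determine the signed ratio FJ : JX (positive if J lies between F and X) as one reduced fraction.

Choose coordinates P = (0, 0), B = (1, 0), W = (0, 1).
1. T is the midpoint of BP ⇒ T = (1/2, 0)
2. J is the centroid of triangle TPW ⇒ J = (1/6, 1/3)
3. F is the midpoint of JB ⇒ F = (7/12, 1/6)
line FJ meets PW at X = (0, 2/5)
J = F + t·(X−F) with t = 5/7, so FJ:JX = 5/7:2/7

FJ:JX = 5/2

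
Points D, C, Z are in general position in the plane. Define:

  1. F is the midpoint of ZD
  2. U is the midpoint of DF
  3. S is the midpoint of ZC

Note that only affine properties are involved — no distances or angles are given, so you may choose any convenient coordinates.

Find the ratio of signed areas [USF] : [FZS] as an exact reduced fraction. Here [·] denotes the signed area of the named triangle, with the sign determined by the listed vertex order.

Set D = (0, 0), C = (1, 0), Z = (0, 1); any affine frame gives the same invariant.
1. F is the midpoint of ZD ⇒ F = (0, 1/2)
2. U is the midpoint of DF ⇒ U = (0, 1/4)
3. S is the midpoint of ZC ⇒ S = (1/2, 1/2)
2·[USF] = 1/8, 2·[FZS] = -1/4
[USF]:[FZS] = 1/8:-1/4 = -1/2

[USF]:[FZS] = -1/2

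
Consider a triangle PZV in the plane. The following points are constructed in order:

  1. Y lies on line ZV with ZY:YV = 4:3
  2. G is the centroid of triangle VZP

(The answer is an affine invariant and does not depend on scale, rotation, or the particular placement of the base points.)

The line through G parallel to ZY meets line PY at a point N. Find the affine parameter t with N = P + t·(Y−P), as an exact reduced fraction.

Work in coordinates with P = (0, 0), Z = (1, 0), V = (0, 1).
1. Y lies on line ZV with ZY:YV = 4:3 ⇒ Y = (3/7, 4/7)
2. G is the centroid of triangle VZP ⇒ G = (1/3, 1/3)
through G parallel to ZY: direction (-4/7, 4/7); meets PY at N = (2/7, 8/21)
N = P + t·(Y−P) with t = 2/3

t = 2/3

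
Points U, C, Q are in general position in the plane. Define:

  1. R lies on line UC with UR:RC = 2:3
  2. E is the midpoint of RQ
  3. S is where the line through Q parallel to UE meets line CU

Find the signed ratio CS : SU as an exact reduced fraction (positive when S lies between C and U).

CS:SU = -7/2

Set U = (0, 0), C = (1, 0), Q = (0, 1); any affine frame gives the same invariant.
1. R lies on line UC with UR:RC = 2:3 ⇒ R = (2/5, 0)
2. E is the midpoint of RQ ⇒ E = (1/5, 1/2)
3. S is where the line through Q parallel to UE meets line CU ⇒ S = (-2/5, 0)
S = C + t·(U−C) with t = 7/5, so CS:SU = t:(1−t) = 7/5:-2/5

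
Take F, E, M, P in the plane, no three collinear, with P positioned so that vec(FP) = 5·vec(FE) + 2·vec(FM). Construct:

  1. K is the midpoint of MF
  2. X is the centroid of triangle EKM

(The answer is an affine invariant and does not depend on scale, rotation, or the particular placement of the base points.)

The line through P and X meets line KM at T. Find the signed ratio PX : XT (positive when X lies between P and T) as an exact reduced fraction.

PX:XT = 14

Set F = (0, 0), E = (1, 0), M = (0, 1), P = (5, 2); any affine frame gives the same invariant.
1. K is the midpoint of MF ⇒ K = (0, 1/2)
2. X is the centroid of triangle EKM ⇒ X = (1/3, 1/2)
line PX meets KM at T = (0, 11/28)
X = P + t·(T−P) with t = 14/15, so PX:XT = 14/15:1/15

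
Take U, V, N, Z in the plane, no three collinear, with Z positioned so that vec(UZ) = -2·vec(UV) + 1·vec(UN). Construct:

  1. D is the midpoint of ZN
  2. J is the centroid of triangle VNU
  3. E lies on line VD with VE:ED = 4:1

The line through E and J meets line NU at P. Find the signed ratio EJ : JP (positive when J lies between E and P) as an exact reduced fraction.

EJ:JP = -14/5

Set U = (0, 0), V = (1, 0), N = (0, 1), Z = (-2, 1); any affine frame gives the same invariant.
1. D is the midpoint of ZN ⇒ D = (-1, 1)
2. J is the centroid of triangle VNU ⇒ J = (1/3, 1/3)
3. E lies on line VD with VE:ED = 4:1 ⇒ E = (-3/5, 4/5)
line EJ meets NU at P = (0, 1/2)
J = E + t·(P−E) with t = 14/9, so EJ:JP = 14/9:-5/9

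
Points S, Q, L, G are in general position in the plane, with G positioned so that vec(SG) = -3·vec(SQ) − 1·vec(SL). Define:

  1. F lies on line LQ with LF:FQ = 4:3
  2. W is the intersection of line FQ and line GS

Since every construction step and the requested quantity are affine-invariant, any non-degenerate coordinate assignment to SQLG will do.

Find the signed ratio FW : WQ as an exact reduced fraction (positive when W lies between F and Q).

FW:WQ = 5/7

Assign S = (0, 0), Q = (1, 0), L = (0, 1), G = (-3, -1) — the answer is frame-independent, so this choice is without loss of generality.
1. F lies on line LQ with LF:FQ = 4:3 ⇒ F = (4/7, 3/7)
2. W is the intersection of line FQ and line GS ⇒ W = (3/4, 1/4)
W = F + t·(Q−F) with t = 5/12, so FW:WQ = t:(1−t) = 5/12:7/12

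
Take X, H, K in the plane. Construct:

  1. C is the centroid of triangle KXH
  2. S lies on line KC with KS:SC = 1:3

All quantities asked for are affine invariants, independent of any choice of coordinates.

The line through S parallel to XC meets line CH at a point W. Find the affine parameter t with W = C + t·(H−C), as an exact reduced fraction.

t = -3/4

Assign X = (0, 0), H = (1, 0), K = (0, 1) — the answer is frame-independent, so this choice is without loss of generality.
1. C is the centroid of triangle KXH ⇒ C = (1/3, 1/3)
2. S lies on line KC with KS:SC = 1:3 ⇒ S = (1/12, 5/6)
through S parallel to XC: direction (1/3, 1/3); meets CH at W = (-1/6, 7/12)
W = C + t·(H−C) with t = -3/4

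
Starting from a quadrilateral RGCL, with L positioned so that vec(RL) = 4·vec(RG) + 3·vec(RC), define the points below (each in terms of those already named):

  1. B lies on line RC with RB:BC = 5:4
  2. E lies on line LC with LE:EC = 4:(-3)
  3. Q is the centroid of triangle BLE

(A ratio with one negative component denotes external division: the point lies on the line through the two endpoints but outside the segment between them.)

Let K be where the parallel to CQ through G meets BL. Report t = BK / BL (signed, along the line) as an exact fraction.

t = -5

Choose coordinates R = (0, 0), G = (1, 0), C = (0, 1), L = (4, 3).
1. B lies on line RC with RB:BC = 5:4 ⇒ B = (0, 5/9)
2. E lies on line LC with LE:EC = 4:(-3) ⇒ E = (-12, -5)
3. Q is the centroid of triangle BLE ⇒ Q = (-8/3, -13/27)
through G parallel to CQ: direction (-8/3, -40/27); meets BL at K = (-20, -35/3)
K = B + t·(L−B) with t = -5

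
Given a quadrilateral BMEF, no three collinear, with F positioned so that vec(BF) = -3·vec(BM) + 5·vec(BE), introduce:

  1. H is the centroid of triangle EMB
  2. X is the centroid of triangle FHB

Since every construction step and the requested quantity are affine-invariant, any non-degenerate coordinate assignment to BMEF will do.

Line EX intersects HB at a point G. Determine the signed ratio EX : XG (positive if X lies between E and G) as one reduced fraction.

EX:XG = -5/8

Work in coordinates with B = (0, 0), M = (1, 0), E = (0, 1), F = (-3, 5).
1. H is the centroid of triangle EMB ⇒ H = (1/3, 1/3)
2. X is the centroid of triangle FHB ⇒ X = (-8/9, 16/9)
line EX meets HB at G = (8/15, 8/15)
X = E + t·(G−E) with t = -5/3, so EX:XG = -5/3:8/3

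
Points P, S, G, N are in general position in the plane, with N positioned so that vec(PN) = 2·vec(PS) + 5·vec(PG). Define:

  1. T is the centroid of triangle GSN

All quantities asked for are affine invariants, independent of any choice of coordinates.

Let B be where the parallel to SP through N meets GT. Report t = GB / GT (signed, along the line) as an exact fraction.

Set P = (0, 0), S = (1, 0), G = (0, 1), N = (2, 5); any affine frame gives the same invariant.
1. T is the centroid of triangle GSN ⇒ T = (1, 2)
through N parallel to SP: direction (-1, 0); meets GT at B = (4, 5)
B = G + t·(T−G) with t = 4

t = 4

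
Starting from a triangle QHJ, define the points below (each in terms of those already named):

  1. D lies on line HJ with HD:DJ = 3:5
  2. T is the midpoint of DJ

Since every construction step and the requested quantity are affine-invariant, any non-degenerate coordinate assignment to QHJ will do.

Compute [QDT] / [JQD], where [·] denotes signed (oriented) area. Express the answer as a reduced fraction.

[QDT]:[JQD] = 1/2

Assign Q = (0, 0), H = (1, 0), J = (0, 1) — the answer is frame-independent, so this choice is without loss of generality.
1. D lies on line HJ with HD:DJ = 3:5 ⇒ D = (5/8, 3/8)
2. T is the midpoint of DJ ⇒ T = (5/16, 11/16)
2·[QDT] = 5/16, 2·[JQD] = 5/8
[QDT]:[JQD] = 5/16:5/8 = 1/2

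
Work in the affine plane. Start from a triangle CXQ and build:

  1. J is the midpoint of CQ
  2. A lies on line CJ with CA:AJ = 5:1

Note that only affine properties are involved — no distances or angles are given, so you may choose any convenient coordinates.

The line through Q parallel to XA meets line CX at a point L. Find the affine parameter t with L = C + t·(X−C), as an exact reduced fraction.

Assign C = (0, 0), X = (1, 0), Q = (0, 1) — the answer is frame-independent, so this choice is without loss of generality.
1. J is the midpoint of CQ ⇒ J = (0, 1/2)
2. A lies on line CJ with CA:AJ = 5:1 ⇒ A = (0, 5/12)
through Q parallel to XA: direction (-1, 5/12); meets CX at L = (12/5, 0)
L = C + t·(X−C) with t = 12/5

t = 12/5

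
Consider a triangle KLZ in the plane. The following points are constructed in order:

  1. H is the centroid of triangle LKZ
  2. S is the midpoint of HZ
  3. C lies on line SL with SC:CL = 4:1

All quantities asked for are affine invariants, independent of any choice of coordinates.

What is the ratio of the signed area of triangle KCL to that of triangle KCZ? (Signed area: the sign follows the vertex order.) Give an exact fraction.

Work in coordinates with K = (0, 0), L = (1, 0), Z = (0, 1).
1. H is the centroid of triangle LKZ ⇒ H = (1/3, 1/3)
2. S is the midpoint of HZ ⇒ S = (1/6, 2/3)
3. C lies on line SL with SC:CL = 4:1 ⇒ C = (5/6, 2/15)
2·[KCL] = -2/15, 2·[KCZ] = 5/6
[KCL]:[KCZ] = -2/15:5/6 = -4/25

[KCL]:[KCZ] = -4/25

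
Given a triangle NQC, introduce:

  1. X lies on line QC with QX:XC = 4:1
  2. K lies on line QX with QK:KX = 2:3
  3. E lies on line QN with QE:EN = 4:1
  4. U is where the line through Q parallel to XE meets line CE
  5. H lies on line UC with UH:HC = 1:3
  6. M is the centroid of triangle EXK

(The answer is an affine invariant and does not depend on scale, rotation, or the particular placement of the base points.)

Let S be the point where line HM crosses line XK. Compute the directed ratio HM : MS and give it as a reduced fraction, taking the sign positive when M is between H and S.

HM:MS = 41/4

Choose coordinates N = (0, 0), Q = (1, 0), C = (0, 1).
1. X lies on line QC with QX:XC = 4:1 ⇒ X = (1/5, 4/5)
2. K lies on line QX with QK:KX = 2:3 ⇒ K = (17/25, 8/25)
3. E lies on line QN with QE:EN = 4:1 ⇒ E = (1/5, 0)
4. U is where the line through Q parallel to XE meets line CE ⇒ U = (1, -4)
5. H lies on line UC with UH:HC = 1:3 ⇒ H = (3/4, -11/4)
6. M is the centroid of triangle EXK ⇒ M = (9/25, 28/75)
line HM meets XK at S = (66/205, 139/205)
M = H + t·(S−H) with t = 41/45, so HM:MS = 41/45:4/45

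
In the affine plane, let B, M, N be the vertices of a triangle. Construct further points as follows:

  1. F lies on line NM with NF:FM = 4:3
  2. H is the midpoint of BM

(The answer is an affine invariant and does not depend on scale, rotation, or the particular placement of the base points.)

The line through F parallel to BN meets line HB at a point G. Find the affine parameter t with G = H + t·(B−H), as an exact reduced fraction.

t = -1/7

Choose coordinates B = (0, 0), M = (1, 0), N = (0, 1).
1. F lies on line NM with NF:FM = 4:3 ⇒ F = (4/7, 3/7)
2. H is the midpoint of BM ⇒ H = (1/2, 0)
through F parallel to BN: direction (0, 1); meets HB at G = (4/7, 0)
G = H + t·(B−H) with t = -1/7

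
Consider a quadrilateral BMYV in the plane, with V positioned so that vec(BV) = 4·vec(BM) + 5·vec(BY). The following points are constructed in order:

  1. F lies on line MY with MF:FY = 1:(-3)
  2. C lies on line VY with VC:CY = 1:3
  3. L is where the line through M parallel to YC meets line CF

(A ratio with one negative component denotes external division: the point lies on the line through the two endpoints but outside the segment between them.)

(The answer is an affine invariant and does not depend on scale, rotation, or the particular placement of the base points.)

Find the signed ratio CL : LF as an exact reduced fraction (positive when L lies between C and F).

CL:LF = 2

Choose coordinates B = (0, 0), M = (1, 0), Y = (0, 1), V = (4, 5).
1. F lies on line MY with MF:FY = 1:(-3) ⇒ F = (3/2, -1/2)
2. C lies on line VY with VC:CY = 1:3 ⇒ C = (3, 4)
3. L is where the line through M parallel to YC meets line CF ⇒ L = (2, 1)
L = C + t·(F−C) with t = 2/3, so CL:LF = t:(1−t) = 2/3:1/3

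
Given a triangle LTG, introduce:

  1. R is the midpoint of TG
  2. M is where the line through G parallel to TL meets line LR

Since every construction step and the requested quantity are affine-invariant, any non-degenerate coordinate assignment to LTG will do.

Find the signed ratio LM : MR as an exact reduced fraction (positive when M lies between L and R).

Set L = (0, 0), T = (1, 0), G = (0, 1); any affine frame gives the same invariant.
1. R is the midpoint of TG ⇒ R = (1/2, 1/2)
2. M is where the line through G parallel to TL meets line LR ⇒ M = (1, 1)
M = L + t·(R−L) with t = 2, so LM:MR = t:(1−t) = 2:-1

LM:MR = -2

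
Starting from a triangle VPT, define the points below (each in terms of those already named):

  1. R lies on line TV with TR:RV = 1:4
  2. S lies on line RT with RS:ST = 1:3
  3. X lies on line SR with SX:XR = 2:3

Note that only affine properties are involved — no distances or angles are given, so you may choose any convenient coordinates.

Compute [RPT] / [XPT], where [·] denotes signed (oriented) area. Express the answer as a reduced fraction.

[RPT]:[XPT] = 20/17

Work in coordinates with V = (0, 0), P = (1, 0), T = (0, 1).
1. R lies on line TV with TR:RV = 1:4 ⇒ R = (0, 4/5)
2. S lies on line RT with RS:ST = 1:3 ⇒ S = (0, 17/20)
3. X lies on line SR with SX:XR = 2:3 ⇒ X = (0, 83/100)
2·[RPT] = 1/5, 2·[XPT] = 17/100
[RPT]:[XPT] = 1/5:17/100 = 20/17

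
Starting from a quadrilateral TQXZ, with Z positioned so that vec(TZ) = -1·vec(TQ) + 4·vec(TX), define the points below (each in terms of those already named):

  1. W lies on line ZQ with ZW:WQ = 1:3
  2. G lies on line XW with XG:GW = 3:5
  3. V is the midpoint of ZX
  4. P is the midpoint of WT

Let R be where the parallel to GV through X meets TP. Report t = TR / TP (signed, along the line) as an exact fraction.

t = 10/9

Assign T = (0, 0), Q = (1, 0), X = (0, 1), Z = (-1, 4) — the answer is frame-independent, so this choice is without loss of generality.
1. W lies on line ZQ with ZW:WQ = 1:3 ⇒ W = (-1/2, 3)
2. G lies on line XW with XG:GW = 3:5 ⇒ G = (-3/16, 7/4)
3. V is the midpoint of ZX ⇒ V = (-1/2, 5/2)
4. P is the midpoint of WT ⇒ P = (-1/4, 3/2)
through X parallel to GV: direction (-5/16, 3/4); meets TP at R = (-5/18, 5/3)
R = T + t·(P−T) with t = 10/9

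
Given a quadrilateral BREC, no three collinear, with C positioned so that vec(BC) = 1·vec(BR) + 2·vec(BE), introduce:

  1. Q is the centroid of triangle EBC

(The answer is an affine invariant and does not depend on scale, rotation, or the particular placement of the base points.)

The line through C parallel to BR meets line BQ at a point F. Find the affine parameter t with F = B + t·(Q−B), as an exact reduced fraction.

Set B = (0, 0), R = (1, 0), E = (0, 1), C = (1, 2); any affine frame gives the same invariant.
1. Q is the centroid of triangle EBC ⇒ Q = (1/3, 1)
through C parallel to BR: direction (1, 0); meets BQ at F = (2/3, 2)
F = B + t·(Q−B) with t = 2

t = 2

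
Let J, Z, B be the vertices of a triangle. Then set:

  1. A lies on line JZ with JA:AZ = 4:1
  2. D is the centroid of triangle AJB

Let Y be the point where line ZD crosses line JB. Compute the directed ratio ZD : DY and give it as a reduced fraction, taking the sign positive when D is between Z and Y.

Work in coordinates with J = (0, 0), Z = (1, 0), B = (0, 1).
1. A lies on line JZ with JA:AZ = 4:1 ⇒ A = (4/5, 0)
2. D is the centroid of triangle AJB ⇒ D = (4/15, 1/3)
line ZD meets JB at Y = (0, 5/11)
D = Z + t·(Y−Z) with t = 11/15, so ZD:DY = 11/15:4/15

ZD:DY = 11/4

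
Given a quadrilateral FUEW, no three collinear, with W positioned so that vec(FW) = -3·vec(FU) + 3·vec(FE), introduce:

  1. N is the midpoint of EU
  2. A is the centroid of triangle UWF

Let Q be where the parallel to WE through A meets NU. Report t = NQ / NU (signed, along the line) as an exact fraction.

Set F = (0, 0), U = (1, 0), E = (0, 1), W = (-3, 3); any affine frame gives the same invariant.
1. N is the midpoint of EU ⇒ N = (1/2, 1/2)
2. A is the centroid of triangle UWF ⇒ A = (-2/3, 1)
through A parallel to WE: direction (3, -2); meets NU at Q = (4/3, -1/3)
Q = N + t·(U−N) with t = 5/3

t = 5/3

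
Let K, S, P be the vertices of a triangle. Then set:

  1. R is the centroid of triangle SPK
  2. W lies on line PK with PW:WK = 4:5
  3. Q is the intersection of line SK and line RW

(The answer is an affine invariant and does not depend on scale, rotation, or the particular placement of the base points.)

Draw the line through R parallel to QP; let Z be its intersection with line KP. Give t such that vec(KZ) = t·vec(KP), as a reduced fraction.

Assign K = (0, 0), S = (1, 0), P = (0, 1) — the answer is frame-independent, so this choice is without loss of generality.
1. R is the centroid of triangle SPK ⇒ R = (1/3, 1/3)
2. W lies on line PK with PW:WK = 4:5 ⇒ W = (0, 5/9)
3. Q is the intersection of line SK and line RW ⇒ Q = (5/6, 0)
through R parallel to QP: direction (-5/6, 1); meets KP at Z = (0, 11/15)
Z = K + t·(P−K) with t = 11/15

t = 11/15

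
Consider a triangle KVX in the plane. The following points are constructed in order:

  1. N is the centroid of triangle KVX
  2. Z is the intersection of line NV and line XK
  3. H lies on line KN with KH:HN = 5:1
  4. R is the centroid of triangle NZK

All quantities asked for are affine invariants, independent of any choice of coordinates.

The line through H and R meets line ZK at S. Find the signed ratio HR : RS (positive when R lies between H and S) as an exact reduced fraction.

Assign K = (0, 0), V = (1, 0), X = (0, 1) — the answer is frame-independent, so this choice is without loss of generality.
1. N is the centroid of triangle KVX ⇒ N = (1/3, 1/3)
2. Z is the intersection of line NV and line XK ⇒ Z = (0, 1/2)
3. H lies on line KN with KH:HN = 5:1 ⇒ H = (5/18, 5/18)
4. R is the centroid of triangle NZK ⇒ R = (1/9, 5/18)
line HR meets ZK at S = (0, 5/18)
R = H + t·(S−H) with t = 3/5, so HR:RS = 3/5:2/5

HR:RS = 3/2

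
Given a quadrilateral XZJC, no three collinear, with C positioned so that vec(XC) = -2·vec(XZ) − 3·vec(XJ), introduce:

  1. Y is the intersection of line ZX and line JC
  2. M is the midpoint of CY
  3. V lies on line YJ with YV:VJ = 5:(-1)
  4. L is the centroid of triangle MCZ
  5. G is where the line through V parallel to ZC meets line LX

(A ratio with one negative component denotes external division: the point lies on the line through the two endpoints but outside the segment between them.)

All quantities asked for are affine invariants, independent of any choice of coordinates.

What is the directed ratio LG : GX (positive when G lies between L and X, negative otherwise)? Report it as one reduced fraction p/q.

LG:GX = -5/3

Assign X = (0, 0), Z = (1, 0), J = (0, 1), C = (-2, -3) — the answer is frame-independent, so this choice is without loss of generality.
1. Y is the intersection of line ZX and line JC ⇒ Y = (-1/2, 0)
2. M is the midpoint of CY ⇒ M = (-5/4, -3/2)
3. V lies on line YJ with YV:VJ = 5:(-1) ⇒ V = (1/8, 5/4)
4. L is the centroid of triangle MCZ ⇒ L = (-3/4, -3/2)
5. G is where the line through V parallel to ZC meets line LX ⇒ G = (9/8, 9/4)
G = L + t·(X−L) with t = 5/2, so LG:GX = t:(1−t) = 5/2:-3/2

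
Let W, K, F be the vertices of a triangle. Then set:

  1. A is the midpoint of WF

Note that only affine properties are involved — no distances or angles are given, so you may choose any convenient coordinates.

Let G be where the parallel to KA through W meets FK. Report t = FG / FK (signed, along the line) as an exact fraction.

Assign W = (0, 0), K = (1, 0), F = (0, 1) — the answer is frame-independent, so this choice is without loss of generality.
1. A is the midpoint of WF ⇒ A = (0, 1/2)
through W parallel to KA: direction (-1, 1/2); meets FK at G = (2, -1)
G = F + t·(K−F) with t = 2

t = 2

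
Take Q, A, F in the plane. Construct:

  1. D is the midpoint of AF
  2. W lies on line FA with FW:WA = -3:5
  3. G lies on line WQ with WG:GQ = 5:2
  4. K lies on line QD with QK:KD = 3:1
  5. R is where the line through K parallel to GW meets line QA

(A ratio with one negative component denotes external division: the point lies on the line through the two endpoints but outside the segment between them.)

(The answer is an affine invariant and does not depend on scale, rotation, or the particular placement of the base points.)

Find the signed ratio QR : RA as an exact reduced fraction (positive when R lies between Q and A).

Assign Q = (0, 0), A = (1, 0), F = (0, 1) — the answer is frame-independent, so this choice is without loss of generality.
1. D is the midpoint of AF ⇒ D = (1/2, 1/2)
2. W lies on line FA with FW:WA = -3:5 ⇒ W = (-3/2, 5/2)
3. G lies on line WQ with WG:GQ = 5:2 ⇒ G = (-3/7, 5/7)
4. K lies on line QD with QK:KD = 3:1 ⇒ K = (3/8, 3/8)
5. R is where the line through K parallel to GW meets line QA ⇒ R = (3/5, 0)
R = Q + t·(A−Q) with t = 3/5, so QR:RA = t:(1−t) = 3/5:2/5

QR:RA = 3/2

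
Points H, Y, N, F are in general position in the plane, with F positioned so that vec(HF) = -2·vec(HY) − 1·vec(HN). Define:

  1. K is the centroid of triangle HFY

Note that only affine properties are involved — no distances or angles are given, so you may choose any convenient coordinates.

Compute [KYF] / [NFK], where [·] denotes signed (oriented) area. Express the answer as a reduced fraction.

Work in coordinates with H = (0, 0), Y = (1, 0), N = (0, 1), F = (-2, -1).
1. K is the centroid of triangle HFY ⇒ K = (-1/3, -1/3)
2·[KYF] = -1/3, 2·[NFK] = 2
[KYF]:[NFK] = -1/3:2 = -1/6

[KYF]:[NFK] = -1/6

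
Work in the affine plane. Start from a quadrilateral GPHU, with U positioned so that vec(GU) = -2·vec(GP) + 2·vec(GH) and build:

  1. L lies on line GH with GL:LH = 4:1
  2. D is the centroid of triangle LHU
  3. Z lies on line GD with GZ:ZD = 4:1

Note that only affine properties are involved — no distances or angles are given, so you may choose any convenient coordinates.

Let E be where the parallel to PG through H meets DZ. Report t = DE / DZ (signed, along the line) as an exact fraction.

Assign G = (0, 0), P = (1, 0), H = (0, 1), U = (-2, 2) — the answer is frame-independent, so this choice is without loss of generality.
1. L lies on line GH with GL:LH = 4:1 ⇒ L = (0, 4/5)
2. D is the centroid of triangle LHU ⇒ D = (-2/3, 19/15)
3. Z lies on line GD with GZ:ZD = 4:1 ⇒ Z = (-8/15, 76/75)
through H parallel to PG: direction (-1, 0); meets DZ at E = (-10/19, 1)
E = D + t·(Z−D) with t = 20/19

t = 20/19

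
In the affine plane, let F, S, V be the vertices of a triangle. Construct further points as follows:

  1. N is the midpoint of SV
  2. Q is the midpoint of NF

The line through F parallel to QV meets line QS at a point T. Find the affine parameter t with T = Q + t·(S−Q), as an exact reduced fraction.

t = -1/2

Set F = (0, 0), S = (1, 0), V = (0, 1); any affine frame gives the same invariant.
1. N is the midpoint of SV ⇒ N = (1/2, 1/2)
2. Q is the midpoint of NF ⇒ Q = (1/4, 1/4)
through F parallel to QV: direction (-1/4, 3/4); meets QS at T = (-1/8, 3/8)
T = Q + t·(S−Q) with t = -1/2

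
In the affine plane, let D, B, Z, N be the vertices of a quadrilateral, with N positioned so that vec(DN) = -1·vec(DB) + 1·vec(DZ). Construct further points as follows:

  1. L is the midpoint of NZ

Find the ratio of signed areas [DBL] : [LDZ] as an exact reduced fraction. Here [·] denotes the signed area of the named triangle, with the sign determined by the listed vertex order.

[DBL]:[LDZ] = 2

Choose coordinates D = (0, 0), B = (1, 0), Z = (0, 1), N = (-1, 1).
1. L is the midpoint of NZ ⇒ L = (-1/2, 1)
2·[DBL] = 1, 2·[LDZ] = 1/2
[DBL]:[LDZ] = 1:1/2 = 2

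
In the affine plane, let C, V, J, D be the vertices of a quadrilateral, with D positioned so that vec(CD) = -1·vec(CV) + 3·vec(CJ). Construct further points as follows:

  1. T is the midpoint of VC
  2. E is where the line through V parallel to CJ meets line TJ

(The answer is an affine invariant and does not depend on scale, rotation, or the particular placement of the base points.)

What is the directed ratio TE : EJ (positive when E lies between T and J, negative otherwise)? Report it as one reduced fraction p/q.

TE:EJ = -1/2

Set C = (0, 0), V = (1, 0), J = (0, 1), D = (-1, 3); any affine frame gives the same invariant.
1. T is the midpoint of VC ⇒ T = (1/2, 0)
2. E is where the line through V parallel to CJ meets line TJ ⇒ E = (1, -1)
E = T + t·(J−T) with t = -1, so TE:EJ = t:(1−t) = -1:2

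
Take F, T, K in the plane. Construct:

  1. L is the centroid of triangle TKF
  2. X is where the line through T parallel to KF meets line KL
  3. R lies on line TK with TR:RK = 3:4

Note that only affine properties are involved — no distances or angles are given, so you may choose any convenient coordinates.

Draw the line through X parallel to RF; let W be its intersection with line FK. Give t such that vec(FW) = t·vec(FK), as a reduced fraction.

Work in coordinates with F = (0, 0), T = (1, 0), K = (0, 1).
1. L is the centroid of triangle TKF ⇒ L = (1/3, 1/3)
2. X is where the line through T parallel to KF meets line KL ⇒ X = (1, -1)
3. R lies on line TK with TR:RK = 3:4 ⇒ R = (4/7, 3/7)
through X parallel to RF: direction (-4/7, -3/7); meets FK at W = (0, -7/4)
W = F + t·(K−F) with t = -7/4

t = -7/4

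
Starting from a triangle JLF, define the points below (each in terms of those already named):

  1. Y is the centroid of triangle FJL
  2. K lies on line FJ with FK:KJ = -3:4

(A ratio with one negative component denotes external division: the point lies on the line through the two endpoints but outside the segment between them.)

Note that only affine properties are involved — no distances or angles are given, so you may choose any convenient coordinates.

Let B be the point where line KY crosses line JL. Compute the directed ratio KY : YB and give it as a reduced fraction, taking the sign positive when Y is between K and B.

Assign J = (0, 0), L = (1, 0), F = (0, 1) — the answer is frame-independent, so this choice is without loss of generality.
1. Y is the centroid of triangle FJL ⇒ Y = (1/3, 1/3)
2. K lies on line FJ with FK:KJ = -3:4 ⇒ K = (0, 4)
line KY meets JL at B = (4/11, 0)
Y = K + t·(B−K) with t = 11/12, so KY:YB = 11/12:1/12

KY:YB = 11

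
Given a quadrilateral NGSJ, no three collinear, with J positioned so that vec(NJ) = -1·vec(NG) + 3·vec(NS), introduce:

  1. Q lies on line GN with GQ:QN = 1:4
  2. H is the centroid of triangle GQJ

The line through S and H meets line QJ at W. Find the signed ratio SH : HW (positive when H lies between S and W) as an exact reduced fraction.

Set N = (0, 0), G = (1, 0), S = (0, 1), J = (-1, 3); any affine frame gives the same invariant.
1. Q lies on line GN with GQ:QN = 1:4 ⇒ Q = (4/5, 0)
2. H is the centroid of triangle GQJ ⇒ H = (4/15, 1)
line SH meets QJ at W = (1/5, 1)
H = S + t·(W−S) with t = 4/3, so SH:HW = 4/3:-1/3

SH:HW = -4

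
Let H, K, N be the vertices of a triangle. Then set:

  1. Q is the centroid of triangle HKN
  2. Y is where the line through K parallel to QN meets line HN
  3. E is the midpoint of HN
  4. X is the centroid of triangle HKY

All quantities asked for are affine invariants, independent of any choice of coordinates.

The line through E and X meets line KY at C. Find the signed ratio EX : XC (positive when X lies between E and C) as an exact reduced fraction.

EX:XC = 5/4

Work in coordinates with H = (0, 0), K = (1, 0), N = (0, 1).
1. Q is the centroid of triangle HKN ⇒ Q = (1/3, 1/3)
2. Y is where the line through K parallel to QN meets line HN ⇒ Y = (0, 2)
3. E is the midpoint of HN ⇒ E = (0, 1/2)
4. X is the centroid of triangle HKY ⇒ X = (1/3, 2/3)
line EX meets KY at C = (3/5, 4/5)
X = E + t·(C−E) with t = 5/9, so EX:XC = 5/9:4/9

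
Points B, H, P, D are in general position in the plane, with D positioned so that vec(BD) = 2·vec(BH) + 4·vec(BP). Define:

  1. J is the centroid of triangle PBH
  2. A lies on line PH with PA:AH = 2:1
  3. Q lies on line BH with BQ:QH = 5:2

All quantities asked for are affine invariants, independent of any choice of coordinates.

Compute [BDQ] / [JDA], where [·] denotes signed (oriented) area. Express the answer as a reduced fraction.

Work in coordinates with B = (0, 0), H = (1, 0), P = (0, 1), D = (2, 4).
1. J is the centroid of triangle PBH ⇒ J = (1/3, 1/3)
2. A lies on line PH with PA:AH = 2:1 ⇒ A = (2/3, 1/3)
3. Q lies on line BH with BQ:QH = 5:2 ⇒ Q = (5/7, 0)
2·[BDQ] = -20/7, 2·[JDA] = -11/9
[BDQ]:[JDA] = -20/7:-11/9 = 180/77

[BDQ]:[JDA] = 180/77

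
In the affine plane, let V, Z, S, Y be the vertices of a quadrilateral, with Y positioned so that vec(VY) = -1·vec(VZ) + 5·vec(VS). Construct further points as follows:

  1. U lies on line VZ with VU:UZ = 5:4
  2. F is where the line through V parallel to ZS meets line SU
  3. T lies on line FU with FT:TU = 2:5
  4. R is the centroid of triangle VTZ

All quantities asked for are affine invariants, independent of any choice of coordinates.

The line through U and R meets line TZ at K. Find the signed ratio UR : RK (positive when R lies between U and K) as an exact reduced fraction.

UR:RK = 1/3

Set V = (0, 0), Z = (1, 0), S = (0, 1), Y = (-1, 5); any affine frame gives the same invariant.
1. U lies on line VZ with VU:UZ = 5:4 ⇒ U = (5/9, 0)
2. F is where the line through V parallel to ZS meets line SU ⇒ F = (5/4, -5/4)
3. T lies on line FU with FT:TU = 2:5 ⇒ T = (265/252, -25/28)
4. R is the centroid of triangle VTZ ⇒ R = (517/756, -25/84)
line UR meets TZ at K = (202/189, -25/21)
R = U + t·(K−U) with t = 1/4, so UR:RK = 1/4:3/4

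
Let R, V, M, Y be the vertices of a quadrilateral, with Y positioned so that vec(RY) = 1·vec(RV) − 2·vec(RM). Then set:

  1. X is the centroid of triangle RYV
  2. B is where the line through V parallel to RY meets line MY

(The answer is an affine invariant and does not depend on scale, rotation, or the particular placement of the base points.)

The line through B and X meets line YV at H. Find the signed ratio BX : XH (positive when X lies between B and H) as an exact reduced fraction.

BX:XH = 5

Work in coordinates with R = (0, 0), V = (1, 0), M = (0, 1), Y = (1, -2).
1. X is the centroid of triangle RYV ⇒ X = (2/3, -2/3)
2. B is where the line through V parallel to RY meets line MY ⇒ B = (-1, 4)
line BX meets YV at H = (1, -8/5)
X = B + t·(H−B) with t = 5/6, so BX:XH = 5/6:1/6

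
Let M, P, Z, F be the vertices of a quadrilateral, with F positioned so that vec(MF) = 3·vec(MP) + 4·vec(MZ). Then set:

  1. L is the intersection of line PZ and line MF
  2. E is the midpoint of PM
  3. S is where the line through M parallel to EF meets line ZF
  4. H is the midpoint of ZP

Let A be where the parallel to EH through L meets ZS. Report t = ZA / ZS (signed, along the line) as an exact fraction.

t = 9/35

Assign M = (0, 0), P = (1, 0), Z = (0, 1), F = (3, 4) — the answer is frame-independent, so this choice is without loss of generality.
1. L is the intersection of line PZ and line MF ⇒ L = (3/7, 4/7)
2. E is the midpoint of PM ⇒ E = (1/2, 0)
3. S is where the line through M parallel to EF meets line ZF ⇒ S = (5/3, 8/3)
4. H is the midpoint of ZP ⇒ H = (1/2, 1/2)
through L parallel to EH: direction (0, 1/2); meets ZS at A = (3/7, 10/7)
A = Z + t·(S−Z) with t = 9/35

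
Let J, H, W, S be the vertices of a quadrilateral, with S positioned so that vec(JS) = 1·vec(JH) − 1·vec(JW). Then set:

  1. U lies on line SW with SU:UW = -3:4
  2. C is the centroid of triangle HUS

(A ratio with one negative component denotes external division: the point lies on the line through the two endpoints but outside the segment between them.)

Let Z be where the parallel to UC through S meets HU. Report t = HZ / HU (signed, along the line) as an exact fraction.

Work in coordinates with J = (0, 0), H = (1, 0), W = (0, 1), S = (1, -1).
1. U lies on line SW with SU:UW = -3:4 ⇒ U = (4, -7)
2. C is the centroid of triangle HUS ⇒ C = (2, -8/3)
through S parallel to UC: direction (-2, 13/3); meets HU at Z = (7, -14)
Z = H + t·(U−H) with t = 2

t = 2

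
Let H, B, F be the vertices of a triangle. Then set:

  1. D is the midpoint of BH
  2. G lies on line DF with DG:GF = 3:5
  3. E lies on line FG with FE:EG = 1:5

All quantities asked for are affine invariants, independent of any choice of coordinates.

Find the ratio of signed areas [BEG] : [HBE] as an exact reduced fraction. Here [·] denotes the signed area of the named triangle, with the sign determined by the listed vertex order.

Work in coordinates with H = (0, 0), B = (1, 0), F = (0, 1).
1. D is the midpoint of BH ⇒ D = (1/2, 0)
2. G lies on line DF with DG:GF = 3:5 ⇒ G = (5/16, 3/8)
3. E lies on line FG with FE:EG = 1:5 ⇒ E = (5/96, 43/48)
2·[BEG] = 25/96, 2·[HBE] = 43/48
[BEG]:[HBE] = 25/96:43/48 = 25/86

[BEG]:[HBE] = 25/86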